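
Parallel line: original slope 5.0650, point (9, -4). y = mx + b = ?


Parallel lines have equal slopes.
m2 = 5.0650
b2 = -4 - 5.0650*9 = -49.5850

y = 5.0650x - 49.5850


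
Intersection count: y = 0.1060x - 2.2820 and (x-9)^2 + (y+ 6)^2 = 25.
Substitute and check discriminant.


Substitute y = 0.1060x - 2.2820: (x-9)^2 + (0.1060x- 2.2820+ 6)^2 = 25
Expand to Ax^2 + Bx + C = 0, where b-k = 3.718
A = 1+m^2 = 1.011236
B = 2(m(b-k) - h) = 2(0.1060*3.718 - 9) = -17.211784
C = h^2 + (b-k)^2 - r^2 = 81 + 13.823524 - 25 = 69.823524
disc = B^2-4AC = 296.2455 - 282.4322 = 13.8133
disc > 0

2 intersection points


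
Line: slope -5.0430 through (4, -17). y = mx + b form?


y + 17 = -5.0430(x - 4)
y = -5.0430x - 17 + 5.0430*4
y = -5.0430x + 3.1720

y = -5.0430x + 3.1720


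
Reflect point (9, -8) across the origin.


Reflection rule for origin: (-x, -y)
(9, -8) -> (-9, 8)

(-9, 8)


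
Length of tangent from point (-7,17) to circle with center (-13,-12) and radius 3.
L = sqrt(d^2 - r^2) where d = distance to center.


d = sqrt((-7+ 13)^2 + (17+ 12)^2) = sqrt(36+841) = 29.6142
L = sqrt(877.0000 - 9) = sqrt(868.0000) = 29.4618

29.4618


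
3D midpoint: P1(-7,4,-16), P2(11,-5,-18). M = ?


Mx = (-7+11)/2 = 2.0000
My = (4- 5)/2 = -0.5000
Mz = (-16- 18)/2 = -17.0000

M = (2.0000, -0.5000, -17.0000)


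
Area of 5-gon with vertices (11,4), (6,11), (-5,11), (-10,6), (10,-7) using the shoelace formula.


sum(xi*y_{i+1}) = 11*11 + 6*11 - 5*6 - 10*(-7) + 10*4 = 267
sum(yi*x_{i+1}) = 4*6 + 11*(-5) + 11*(-10) + 6*10 - 7*11 = -158
Area = |267 + 158|/2 = 425/2 = 212.5000

212.5000 sq units


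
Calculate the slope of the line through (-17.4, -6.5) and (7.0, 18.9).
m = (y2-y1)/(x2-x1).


dy = 18.9 + 6.5 = 25.4
dx = 7.0 + 17.4 = 24.4
m = 25.4/24.4 = 1.0410

m = 1.0410


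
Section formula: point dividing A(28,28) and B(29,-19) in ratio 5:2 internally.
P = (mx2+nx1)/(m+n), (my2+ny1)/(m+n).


Px = (5*29 + 2*28)/7 = 201/7 = 28.7143
Py = (5*(-19) + 2*28)/7 = -39/7 = -5.5714

P = (28.7143, -5.5714)


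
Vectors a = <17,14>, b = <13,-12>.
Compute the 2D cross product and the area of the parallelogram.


cross = 17*(-12) - 14*13 = -204 - 182 = -386
Parallelogram area = |-386| = 386

cross = -386, parallelogram area = 386


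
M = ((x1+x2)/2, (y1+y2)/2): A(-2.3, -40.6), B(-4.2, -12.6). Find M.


Mx = (-2.3 - 4.2)/2 = -6.5/2 = -3.2500
My = (-40.6 - 12.6)/2 = -53.2/2 = -26.6000

(-3.2500, -26.6000)


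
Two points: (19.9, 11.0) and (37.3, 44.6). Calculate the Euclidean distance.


dx = 37.3 - 19.9 = 17.4
dy = 44.6 - 11.0 = 33.6
d = sqrt(302.76 + 1128.96) = sqrt(1431.72) = 37.8381

37.8381


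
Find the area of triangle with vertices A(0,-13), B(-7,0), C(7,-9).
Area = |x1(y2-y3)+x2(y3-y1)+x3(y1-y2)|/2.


0*(0+ 9) = 0
-7*(-9+ 13) = -28
7*(-13-0) = -91
sum = -119
Area = |-119|/2 = 59.5000

59.5000 sq units


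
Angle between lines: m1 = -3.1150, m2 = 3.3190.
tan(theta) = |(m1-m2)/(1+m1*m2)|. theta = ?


m1-m2 = -6.434
1+m1*m2 = -9.338685
tan(theta) = |-6.434/(-9.338685)| = 0.688962
theta = arctan(|-6.434/(-9.338685)|) = 34.5654 degrees (acute angle)

34.5654 degrees


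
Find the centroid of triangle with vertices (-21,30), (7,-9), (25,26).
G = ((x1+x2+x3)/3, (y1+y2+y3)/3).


Gx = (-21+7+25)/3 = 11/3 = 3.6667
Gy = (30- 9+26)/3 = 47/3 = 15.6667

G = (3.6667, 15.6667)


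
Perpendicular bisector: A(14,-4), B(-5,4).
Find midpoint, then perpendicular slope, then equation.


Midpoint = (4.5, 0)
Slope of AB = dy/dx = 8/(-19) = -0.4211
Perp slope = -dx/dy = 19/8 = 2.3750
b = My - (perp slope)*Mx = 0 + (-19*4.5)/8 = 0 - 10.6875 = -10.6875

y = 2.3750x - 10.6875


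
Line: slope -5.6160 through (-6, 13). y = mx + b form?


y - 13 = -5.6160(x + 6)
y = -5.6160x + 13 + 5.6160*(-6)
y = -5.6160x - 20.6960

y = -5.6160x - 20.6960


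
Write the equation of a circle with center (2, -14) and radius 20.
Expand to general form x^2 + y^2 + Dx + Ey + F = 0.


(x-2)^2 + (y+ 14)^2 = 20^2
D = -2h = -4, E = -2k = 28
F = h^2+k^2-r^2 = 4+196-400 = -200

x^2 + y^2 - 4x + 28y - 200 = 0


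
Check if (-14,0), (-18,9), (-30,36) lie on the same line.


-14*(9-36) - 18*(36-0) - 30*(0-9)
= 378 - 648 + 270 = 0

Yes, collinear (determinant = 0)


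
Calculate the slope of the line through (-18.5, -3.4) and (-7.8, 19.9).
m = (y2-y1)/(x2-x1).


dy = 19.9 + 3.4 = 23.3
dx = -7.8 + 18.5 = 10.7
m = 23.3/10.7 = 2.1776

m = 2.1776


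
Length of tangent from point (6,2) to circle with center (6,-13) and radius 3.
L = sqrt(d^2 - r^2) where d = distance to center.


d = sqrt((6-6)^2 + (2+ 13)^2) = sqrt(0+225) = 15.0000
L = sqrt(225.0000 - 9) = sqrt(216.0000) = 14.6969

14.6969


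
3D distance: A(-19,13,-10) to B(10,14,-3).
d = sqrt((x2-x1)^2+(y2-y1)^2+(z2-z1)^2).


dx=29, dy=1, dz=7
d = sqrt(841+1+49) = sqrt(891) = 29.8496

29.8496


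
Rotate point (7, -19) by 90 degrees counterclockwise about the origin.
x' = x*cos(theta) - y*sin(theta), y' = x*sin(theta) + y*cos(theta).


cos(90) = 0, sin(90) = 1
x' = 7*0 + 19*1 = 19
y' = 7*1 - 19*0 = 7

(19, 7)


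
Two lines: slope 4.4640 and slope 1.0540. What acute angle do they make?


m1-m2 = 3.41
1+m1*m2 = 5.705056
tan(theta) = |3.41/5.705056| = 0.597715
theta = arctan(|3.41/5.705056|) = 30.8674 degrees (acute angle)

30.8674 degrees


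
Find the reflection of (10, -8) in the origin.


Reflection rule for origin: (-x, -y)
(10, -8) -> (-10, 8)

(-10, 8)


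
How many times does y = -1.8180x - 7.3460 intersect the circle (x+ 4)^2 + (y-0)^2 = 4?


Substitute y = -1.8180x - 7.3460: (x+ 4)^2 + (-1.8180x- 7.3460-0)^2 = 4
Expand to Ax^2 + Bx + C = 0, where b-k = -7.346
A = 1+m^2 = 4.305124
B = 2(m(b-k) - h) = 2(-1.8180*(-7.346) + 4) = 34.710056
C = h^2 + (b-k)^2 - r^2 = 16 + 53.963716 - 4 = 65.963716
disc = B^2-4AC = 1204.7880 - 1135.9279 = 68.8601
disc > 0

2 intersection points


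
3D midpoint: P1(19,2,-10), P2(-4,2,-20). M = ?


Mx = (19- 4)/2 = 7.5000
My = (2+2)/2 = 2.0000
Mz = (-10- 20)/2 = -15.0000

M = (7.5000, 2.0000, -15.0000)


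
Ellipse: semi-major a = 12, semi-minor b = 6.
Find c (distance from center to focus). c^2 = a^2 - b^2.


c^2 = 12^2 - 6^2 = 144 - 36 = 108
c = sqrt(108) = 10.3923

c = 10.3923


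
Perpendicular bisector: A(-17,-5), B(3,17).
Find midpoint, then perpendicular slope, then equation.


Midpoint = (-7, 6)
Slope of AB = dy/dx = 22/20 = 1.1000
Perp slope = -dx/dy = -20/22 = -0.9091
b = My - (perp slope)*Mx = 6 + (20*(-7))/22 = 6 - 6.3636 = -0.3636

y = -0.9091x - 0.3636


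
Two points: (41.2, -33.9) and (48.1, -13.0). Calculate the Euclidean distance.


dx = 48.1 - 41.2 = 6.9
dy = -13.0 + 33.9 = 20.9
d = sqrt(47.61 + 436.81) = sqrt(484.42) = 22.0095

22.0095


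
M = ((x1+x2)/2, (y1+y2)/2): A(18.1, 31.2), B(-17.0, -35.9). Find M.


Mx = (18.1 - 17.0)/2 = 1.1/2 = 0.5500
My = (31.2 - 35.9)/2 = -4.7/2 = -2.3500

(0.5500, -2.3500)


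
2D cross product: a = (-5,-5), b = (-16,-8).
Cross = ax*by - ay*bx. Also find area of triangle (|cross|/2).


cross = -5*(-8) + 5*(-16) = 40 - 80 = -40
Triangle area = |-40|/2 = 40/2 = 20.0000

cross = -40, triangle area = 20.0000


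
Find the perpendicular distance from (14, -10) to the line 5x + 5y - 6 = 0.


|5*14 + 5*(-10) - 6| = |14| = 14
sqrt(25 + 25) = sqrt(50) = 7.0711
d = 14/sqrt(50) = 1.9799

1.9799


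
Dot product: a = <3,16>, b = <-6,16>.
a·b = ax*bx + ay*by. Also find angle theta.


a·b = 3*(-6) + 16*16 = -18 + 256 = 238
|a| = sqrt(9+256) = 16.2788
|b| = sqrt(36+256) = 17.0880
cos(theta) = 238/(sqrt(265)*sqrt(292)) = 238/sqrt(77380) = 0.855584
theta = arccos(238/sqrt(77380)) = 31.1757 degrees

a·b = 238, theta = 31.1757 deg


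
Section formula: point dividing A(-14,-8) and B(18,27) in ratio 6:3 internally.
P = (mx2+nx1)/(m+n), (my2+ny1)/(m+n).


Px = (6*18 + 3*(-14))/9 = 66/9 = 7.3333
Py = (6*27 + 3*(-8))/9 = 138/9 = 15.3333

P = (7.3333, 15.3333)


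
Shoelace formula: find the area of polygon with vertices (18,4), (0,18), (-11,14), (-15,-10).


sum(xi*y_{i+1}) = 18*18 + 0*14 - 11*(-10) - 15*4 = 374
sum(yi*x_{i+1}) = 4*0 + 18*(-11) + 14*(-15) - 10*18 = -588
Area = |374 + 588|/2 = 962/2 = 481.0000

481.0000 sq units


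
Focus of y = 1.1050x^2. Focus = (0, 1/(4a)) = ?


a = 1.1050
4a = 4.4200
focus = (0, 1/4.4200) = (0, 0.2262)

Focus = (0, 0.2262)


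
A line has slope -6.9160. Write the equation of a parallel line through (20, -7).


Parallel lines have equal slopes.
m2 = -6.9160
b2 = -7 + 6.9160*20 = 131.3200

y = -6.9160x + 131.3200


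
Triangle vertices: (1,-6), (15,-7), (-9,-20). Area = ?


1*(-7+ 20) = 13
15*(-20+ 6) = -210
-9*(-6+ 7) = -9
sum = -206
Area = |-206|/2 = 103.0000

103.0000 sq units


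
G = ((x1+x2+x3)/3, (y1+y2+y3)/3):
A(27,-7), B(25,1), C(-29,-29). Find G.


Gx = (27+25- 29)/3 = 23/3 = 7.6667
Gy = (-7+1- 29)/3 = -35/3 = -11.6667

G = (7.6667, -11.6667)


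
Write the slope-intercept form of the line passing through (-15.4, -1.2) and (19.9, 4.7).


m = (5.9)/(35.3) = 0.1671
b = y1 - m*x1 = -1.2 - (5.9*(-15.4))/(35.3) = -1.2 + 2.5739 = 1.3739

y = 0.1671x + 1.3739


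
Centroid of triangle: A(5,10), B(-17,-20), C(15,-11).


Gx = (5- 17+15)/3 = 3/3 = 1.0000
Gy = (10- 20- 11)/3 = -21/3 = -7.0000

G = (1.0000, -7.0000)


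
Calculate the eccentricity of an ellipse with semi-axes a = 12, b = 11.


c = sqrt(144-121) = sqrt(23) = 4.7958
e = c/a = sqrt(23)/12 = 0.3997

e = 0.3997


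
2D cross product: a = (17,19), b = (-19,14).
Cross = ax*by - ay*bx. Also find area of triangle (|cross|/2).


cross = 17*14 - 19*(-19) = 238 + 361 = 599
Triangle area = |599|/2 = 599/2 = 299.5000

cross = 599, triangle area = 299.5000


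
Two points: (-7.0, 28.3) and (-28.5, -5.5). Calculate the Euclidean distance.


dx = -28.5 + 7.0 = -21.5
dy = -5.5 - 28.3 = -33.8
d = sqrt(462.25 + 1142.44) = sqrt(1604.69) = 40.0586

40.0586


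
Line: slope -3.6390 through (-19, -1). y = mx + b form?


y + 1 = -3.6390(x + 19)
y = -3.6390x - 1 + 3.6390*(-19)
y = -3.6390x - 70.1410

y = -3.6390x - 70.1410


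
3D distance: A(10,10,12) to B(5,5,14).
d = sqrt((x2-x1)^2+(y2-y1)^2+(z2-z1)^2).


dx=-5, dy=-5, dz=2
d = sqrt(25+25+4) = sqrt(54) = 7.3485

7.3485


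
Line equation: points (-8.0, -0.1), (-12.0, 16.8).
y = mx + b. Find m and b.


m = (16.9)/(-4.0) = -4.2250
b = y1 - m*x1 = -0.1 - (16.9*(-8.0))/(-4.0) = -0.1 - 33.8000 = -33.9000

y = -4.2250x - 33.9000


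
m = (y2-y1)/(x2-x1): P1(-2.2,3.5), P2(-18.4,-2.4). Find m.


dy = -2.4 - 3.5 = -5.9
dx = -18.4 + 2.2 = -16.2
m = -5.9/(-16.2) = 0.3642

m = 0.3642


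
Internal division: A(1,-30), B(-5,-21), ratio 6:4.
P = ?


Px = (6*(-5) + 4*1)/10 = -26/10 = -2.6000
Py = (6*(-21) + 4*(-30))/10 = -246/10 = -24.6000

P = (-2.6000, -24.6000)


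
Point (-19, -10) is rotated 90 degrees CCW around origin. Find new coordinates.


cos(90) = 0, sin(90) = 1
x' = -19*0 + 10*1 = 10
y' = -19*1 - 10*0 = -19

(10, -19)


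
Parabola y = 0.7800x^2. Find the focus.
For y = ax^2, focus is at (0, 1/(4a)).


a = 0.7800
4a = 3.1200
focus = (0, 1/3.1200) = (0, 0.3205)

Focus = (0, 0.3205)


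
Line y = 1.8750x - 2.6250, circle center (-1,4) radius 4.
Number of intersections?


Substitute y = 1.8750x - 2.6250: (x+ 1)^2 + (1.8750x- 2.6250-4)^2 = 16
Expand to Ax^2 + Bx + C = 0, where b-k = -6.625
A = 1+m^2 = 4.515625
B = 2(m(b-k) - h) = 2(1.8750*(-6.625) + 1) = -22.84375
C = h^2 + (b-k)^2 - r^2 = 1 + 43.890625 - 16 = 28.890625
disc = B^2-4AC = 521.8369 - 521.8369 = 0
disc = 0

1 intersection point (tangent)


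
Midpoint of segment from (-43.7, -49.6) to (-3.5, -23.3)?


Mx = (-43.7 - 3.5)/2 = -47.2/2 = -23.6000
My = (-49.6 - 23.3)/2 = -72.9/2 = -36.4500

(-23.6000, -36.4500)


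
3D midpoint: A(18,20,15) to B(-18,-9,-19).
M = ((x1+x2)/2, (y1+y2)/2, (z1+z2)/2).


Mx = (18- 18)/2 = 0
My = (20- 9)/2 = 5.5000
Mz = (15- 19)/2 = -2.0000

M = (0, 5.5000, -2.0000)


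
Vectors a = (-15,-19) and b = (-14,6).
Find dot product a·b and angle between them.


a·b = -15*(-14) - 19*6 = 210 - 114 = 96
|a| = sqrt(225+361) = 24.2074
|b| = sqrt(196+36) = 15.2315
cos(theta) = 96/(sqrt(586)*sqrt(232)) = 96/sqrt(135952) = 0.260362
theta = arccos(96/sqrt(135952)) = 74.9084 degrees

a·b = 96, theta = 74.9084 deg


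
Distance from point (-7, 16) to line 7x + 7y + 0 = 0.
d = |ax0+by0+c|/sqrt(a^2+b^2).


|7*(-7) + 7*16 + 0| = |63| = 63
sqrt(49 + 49) = sqrt(98) = 9.8995
d = 63/sqrt(98) = 6.3640

6.3640


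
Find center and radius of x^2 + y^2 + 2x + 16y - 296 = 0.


h = -D/2 = -2/2 = -1
k = -E/2 = -16/2 = -8
r^2 = h^2 + k^2 - F = 1 + 64 + 296 = 361
r = 19

Center (-1, -8), radius = 19


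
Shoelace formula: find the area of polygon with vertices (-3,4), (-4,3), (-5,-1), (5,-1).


sum(xi*y_{i+1}) = -3*3 - 4*(-1) - 5*(-1) + 5*4 = 20
sum(yi*x_{i+1}) = 4*(-4) + 3*(-5) - 1*5 - 1*(-3) = -33
Area = |20 + 33|/2 = 53/2 = 26.5000

26.5000 sq units


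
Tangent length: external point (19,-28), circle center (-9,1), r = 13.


d = sqrt((19+ 9)^2 + (-28-1)^2) = sqrt(784+841) = 40.3113
L = sqrt(1625.0000 - 169) = sqrt(1456.0000) = 38.1576

38.1576


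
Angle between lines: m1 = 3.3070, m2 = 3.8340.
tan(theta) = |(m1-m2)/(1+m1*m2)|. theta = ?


m1-m2 = -0.527
1+m1*m2 = 13.679038
tan(theta) = |-0.527/13.679038| = 0.038526
theta = arctan(|-0.527/13.679038|) = 2.2063 degrees (acute angle)

2.2063 degrees


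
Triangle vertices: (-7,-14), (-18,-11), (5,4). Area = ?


-7*(-11-4) = 105
-18*(4+ 14) = -324
5*(-14+ 11) = -15
sum = -234
Area = |-234|/2 = 117.0000

117.0000 sq units


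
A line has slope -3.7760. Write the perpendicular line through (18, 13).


Perpendicular slope = -1/m1 = -1/(-3.7760) = 0.2648
b2 = y0 - m2*x0 = 13 + 18/(-3.7760) = 13 - 4.7669 = 8.2331

y = 0.2648x + 8.2331


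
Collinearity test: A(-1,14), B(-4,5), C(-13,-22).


-1*(5+ 22) - 4*(-22-14) - 13*(14-5)
= -27 + 144 - 117 = 0

Yes, collinear (determinant = 0)


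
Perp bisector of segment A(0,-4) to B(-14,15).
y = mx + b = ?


Midpoint = (-7, 5.5)
Slope of AB = dy/dx = 19/(-14) = -1.3571
Perp slope = -dx/dy = 14/19 = 0.7368
b = My - (perp slope)*Mx = 5.5 + (-14*(-7))/19 = 5.5 + 5.1579 = 10.6579

y = 0.7368x + 10.6579


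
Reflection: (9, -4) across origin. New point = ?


Reflection rule for origin: (-x, -y)
(9, -4) -> (-9, 4)

(-9, 4)


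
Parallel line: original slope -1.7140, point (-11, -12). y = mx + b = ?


Parallel lines have equal slopes.
m2 = -1.7140
b2 = -12 + 1.7140*(-11) = -30.8540

y = -1.7140x - 30.8540


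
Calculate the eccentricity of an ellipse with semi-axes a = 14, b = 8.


c = sqrt(196-64) = sqrt(132) = 11.4891
e = c/a = sqrt(132)/14 = 0.8207

e = 0.8207


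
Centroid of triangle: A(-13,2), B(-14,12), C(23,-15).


Gx = (-13- 14+23)/3 = -4/3 = -1.3333
Gy = (2+12- 15)/3 = -1/3 = -0.3333

G = (-1.3333, -0.3333)


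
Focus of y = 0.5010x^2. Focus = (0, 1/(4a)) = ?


a = 0.5010
4a = 2.0040
focus = (0, 1/2.0040) = (0, 0.4990)

Focus = (0, 0.4990)


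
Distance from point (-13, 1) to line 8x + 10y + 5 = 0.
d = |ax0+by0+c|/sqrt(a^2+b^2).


|8*(-13) + 10*1 + 5| = |-89| = 89
sqrt(64 + 100) = sqrt(164) = 12.8062
d = 89/sqrt(164) = 6.9497

6.9497


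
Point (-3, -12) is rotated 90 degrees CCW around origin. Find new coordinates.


cos(90) = 0, sin(90) = 1
x' = -3*0 + 12*1 = 12
y' = -3*1 - 12*0 = -3

(12, -3)


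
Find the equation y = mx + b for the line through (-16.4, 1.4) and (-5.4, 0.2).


m = (-1.2)/(11) = -0.1091
b = y1 - m*x1 = 1.4 - (-1.2*(-16.4))/(11) = 1.4 - 1.7891 = -0.3891

y = -0.1091x - 0.3891


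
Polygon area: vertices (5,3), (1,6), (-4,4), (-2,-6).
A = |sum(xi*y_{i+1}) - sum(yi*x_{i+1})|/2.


sum(xi*y_{i+1}) = 5*6 + 1*4 - 4*(-6) - 2*3 = 52
sum(yi*x_{i+1}) = 3*1 + 6*(-4) + 4*(-2) - 6*5 = -59
Area = |52 + 59|/2 = 111/2 = 55.5000

55.5000 sq units


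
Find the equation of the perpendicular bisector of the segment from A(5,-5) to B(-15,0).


Midpoint = (-5, -2.5)
Slope of AB = dy/dx = 5/(-20) = -0.2500
Perp slope = -dx/dy = 20/5 = 4.0000
b = My - (perp slope)*Mx = -2.5 + (-20*(-5))/5 = -2.5 + 20.0000 = 17.5000

y = 4.0000x + 17.5000


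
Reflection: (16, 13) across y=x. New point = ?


Reflection rule for y=x: (y, x)
(16, 13) -> (13, 16)

(13, 16)


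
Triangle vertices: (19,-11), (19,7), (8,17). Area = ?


19*(7-17) = -190
19*(17+ 11) = 532
8*(-11-7) = -144
sum = 198
Area = |198|/2 = 99.0000

99.0000 sq units


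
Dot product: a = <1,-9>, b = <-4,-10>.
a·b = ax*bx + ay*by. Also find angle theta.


a·b = 1*(-4) - 9*(-10) = -4 + 90 = 86
|a| = sqrt(1+81) = 9.0554
|b| = sqrt(16+100) = 10.7703
cos(theta) = 86/(sqrt(82)*sqrt(116)) = 86/sqrt(9512) = 0.881785
theta = arccos(86/sqrt(9512)) = 28.1416 degrees

a·b = 86, theta = 28.1416 deg


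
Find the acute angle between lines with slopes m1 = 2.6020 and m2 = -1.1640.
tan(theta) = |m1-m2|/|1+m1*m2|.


m1-m2 = 3.766
1+m1*m2 = -2.028728
tan(theta) = |3.766/(-2.028728)| = 1.856336
theta = arctan(|3.766/(-2.028728)|) = 61.6888 degrees (acute angle)

61.6888 degrees


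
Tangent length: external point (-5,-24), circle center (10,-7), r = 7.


d = sqrt((-5-10)^2 + (-24+ 7)^2) = sqrt(225+289) = 22.6716
L = sqrt(514.0000 - 49) = sqrt(465.0000) = 21.5639

21.5639


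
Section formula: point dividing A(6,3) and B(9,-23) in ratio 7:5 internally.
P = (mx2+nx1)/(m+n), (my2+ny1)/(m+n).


Px = (7*9 + 5*6)/12 = 93/12 = 7.7500
Py = (7*(-23) + 5*3)/12 = -146/12 = -12.1667

P = (7.7500, -12.1667)


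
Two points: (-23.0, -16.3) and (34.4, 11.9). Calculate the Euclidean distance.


dx = 34.4 + 23.0 = 57.4
dy = 11.9 + 16.3 = 28.2
d = sqrt(3294.76 + 795.24) = sqrt(4090.0) = 63.9531

63.9531


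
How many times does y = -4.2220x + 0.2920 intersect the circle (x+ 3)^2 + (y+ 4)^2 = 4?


Substitute y = -4.2220x + 0.2920: (x+ 3)^2 + (-4.2220x+0.2920+ 4)^2 = 4
Expand to Ax^2 + Bx + C = 0, where b-k = 4.292
A = 1+m^2 = 18.825284
B = 2(m(b-k) - h) = 2(-4.2220*4.292 + 3) = -30.241648
C = h^2 + (b-k)^2 - r^2 = 9 + 18.421264 - 4 = 23.421264
disc = B^2-4AC = 914.5573 - 1763.6478 = -849.0905
disc < 0

0 intersection points


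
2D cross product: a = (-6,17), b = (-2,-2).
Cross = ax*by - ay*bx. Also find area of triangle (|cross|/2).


cross = -6*(-2) - 17*(-2) = 12 + 34 = 46
Triangle area = |46|/2 = 46/2 = 23.0000

cross = 46, triangle area = 23.0000


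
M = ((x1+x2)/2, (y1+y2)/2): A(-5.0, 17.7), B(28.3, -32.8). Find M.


Mx = (-5.0 + 28.3)/2 = 23.3/2 = 11.6500
My = (17.7 - 32.8)/2 = -15.1/2 = -7.5500

(11.6500, -7.5500)


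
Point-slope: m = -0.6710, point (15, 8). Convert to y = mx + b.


y - 8 = -0.6710(x - 15)
y = -0.6710x + 8 + 0.6710*15
y = -0.6710x + 18.0650

y = -0.6710x + 18.0650


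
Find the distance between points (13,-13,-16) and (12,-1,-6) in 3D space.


dx=-1, dy=12, dz=10
d = sqrt(1+144+100) = sqrt(245) = 15.6525

15.6525


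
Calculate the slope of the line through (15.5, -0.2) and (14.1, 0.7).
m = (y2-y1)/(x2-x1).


dy = 0.7 + 0.2 = 0.9
dx = 14.1 - 15.5 = -1.4
m = 0.9/(-1.4) = -0.6429

m = -0.6429


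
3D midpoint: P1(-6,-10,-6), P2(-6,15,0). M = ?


Mx = (-6- 6)/2 = -6.0000
My = (-10+15)/2 = 2.5000
Mz = (-6+0)/2 = -3.0000

M = (-6.0000, 2.5000, -3.0000)


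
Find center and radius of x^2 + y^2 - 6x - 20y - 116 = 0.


h = -D/2 = 6/2 = 3
k = -E/2 = 20/2 = 10
r^2 = h^2 + k^2 - F = 9 + 100 + 116 = 225
r = 15

Center (3, 10), radius = 15


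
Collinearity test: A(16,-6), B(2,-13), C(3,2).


16*(-13-2) + 2*(2+ 6) + 3*(-6+ 13)
= -240 + 16 + 21 = -203

No, not collinear (determinant = -203)


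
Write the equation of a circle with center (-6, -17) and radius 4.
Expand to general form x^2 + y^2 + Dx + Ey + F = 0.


(x+ 6)^2 + (y+ 17)^2 = 4^2
D = -2h = 12, E = -2k = 34
F = h^2+k^2-r^2 = 36+289-16 = 309

x^2 + y^2 + 12x + 34y + 309 = 0


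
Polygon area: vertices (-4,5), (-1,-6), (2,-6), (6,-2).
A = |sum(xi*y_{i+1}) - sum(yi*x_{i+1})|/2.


sum(xi*y_{i+1}) = -4*(-6) - 1*(-6) + 2*(-2) + 6*5 = 56
sum(yi*x_{i+1}) = 5*(-1) - 6*2 - 6*6 - 2*(-4) = -45
Area = |56 + 45|/2 = 101/2 = 50.5000

50.5000 sq units


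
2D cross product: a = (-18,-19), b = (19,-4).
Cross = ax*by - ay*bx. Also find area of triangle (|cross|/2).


cross = -18*(-4) + 19*19 = 72 + 361 = 433
Triangle area = |433|/2 = 433/2 = 216.5000

cross = 433, triangle area = 216.5000


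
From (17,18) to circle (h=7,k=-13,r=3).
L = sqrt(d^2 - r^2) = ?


d = sqrt((17-7)^2 + (18+ 13)^2) = sqrt(100+961) = 32.5730
L = sqrt(1061.0000 - 9) = sqrt(1052.0000) = 32.4345

32.4345


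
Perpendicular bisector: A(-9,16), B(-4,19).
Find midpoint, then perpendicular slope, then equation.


Midpoint = (-6.5, 17.5)
Slope of AB = dy/dx = 3/5 = 0.6000
Perp slope = -dx/dy = -5/3 = -1.6667
b = My - (perp slope)*Mx = 17.5 + (5*(-6.5))/3 = 17.5 - 10.8333 = 6.6667

y = -1.6667x + 6.6667


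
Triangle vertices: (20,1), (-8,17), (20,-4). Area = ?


20*(17+ 4) = 420
-8*(-4-1) = 40
20*(1-17) = -320
sum = 140
Area = |140|/2 = 70.0000

70.0000 sq units


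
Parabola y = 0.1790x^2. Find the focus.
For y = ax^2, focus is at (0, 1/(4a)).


a = 0.1790
4a = 0.7160
focus = (0, 1/0.7160) = (0, 1.3966)

Focus = (0, 1.3966)


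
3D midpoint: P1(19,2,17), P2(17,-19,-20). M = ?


Mx = (19+17)/2 = 18.0000
My = (2- 19)/2 = -8.5000
Mz = (17- 20)/2 = -1.5000

M = (18.0000, -8.5000, -1.5000)


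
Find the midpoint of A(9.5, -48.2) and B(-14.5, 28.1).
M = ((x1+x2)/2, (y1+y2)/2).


Mx = (9.5 - 14.5)/2 = -5.0/2 = -2.5000
My = (-48.2 + 28.1)/2 = -20.1/2 = -10.0500

(-2.5000, -10.0500)


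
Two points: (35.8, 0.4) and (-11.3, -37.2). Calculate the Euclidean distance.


dx = -11.3 - 35.8 = -47.1
dy = -37.2 - 0.4 = -37.6
d = sqrt(2218.41 + 1413.76) = sqrt(3632.17) = 60.2675

60.2675


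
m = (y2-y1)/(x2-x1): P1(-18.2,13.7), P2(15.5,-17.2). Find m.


dy = -17.2 - 13.7 = -30.9
dx = 15.5 + 18.2 = 33.7
m = -30.9/33.7 = -0.9169

m = -0.9169


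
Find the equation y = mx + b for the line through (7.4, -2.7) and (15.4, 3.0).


m = (5.7)/(8.0) = 0.7125
b = y1 - m*x1 = -2.7 - (5.7*7.4)/(8.0) = -2.7 - 5.2725 = -7.9725

y = 0.7125x - 7.9725


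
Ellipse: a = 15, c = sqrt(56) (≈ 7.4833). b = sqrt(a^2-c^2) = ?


b^2 = 15^2 - (sqrt(56))^2 = 225 - 56 = 169
b = sqrt(169) = 13

b = 13


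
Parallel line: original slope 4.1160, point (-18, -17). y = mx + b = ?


Parallel lines have equal slopes.
m2 = 4.1160
b2 = -17 - 4.1160*(-18) = 57.0880

y = 4.1160x + 57.0880


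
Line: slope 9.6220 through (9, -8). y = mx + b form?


y + 8 = 9.6220(x - 9)
y = 9.6220x - 8 - 9.6220*9
y = 9.6220x - 94.5980

y = 9.6220x - 94.5980


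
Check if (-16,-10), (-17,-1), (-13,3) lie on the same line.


-16*(-1-3) - 17*(3+ 10) - 13*(-10+ 1)
= 64 - 221 + 117 = -40

No, not collinear (determinant = -40)


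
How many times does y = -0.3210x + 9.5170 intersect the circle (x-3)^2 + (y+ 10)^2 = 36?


Substitute y = -0.3210x + 9.5170: (x-3)^2 + (-0.3210x+9.5170+ 10)^2 = 36
Expand to Ax^2 + Bx + C = 0, where b-k = 19.517
A = 1+m^2 = 1.103041
B = 2(m(b-k) - h) = 2(-0.3210*19.517 - 3) = -18.529914
C = h^2 + (b-k)^2 - r^2 = 9 + 380.913289 - 36 = 353.913289
disc = B^2-4AC = 343.3577 - 1561.5235 = -1218.1658
disc < 0

0 intersection points


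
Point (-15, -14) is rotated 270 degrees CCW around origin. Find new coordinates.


cos(270) = 0, sin(270) = -1
x' = -15*0 + 14*(-1) = -14
y' = -15*(-1) - 14*0 = 15

(-14, 15)


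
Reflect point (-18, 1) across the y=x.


Reflection rule for y=x: (y, x)
(-18, 1) -> (1, -18)

(1, -18)


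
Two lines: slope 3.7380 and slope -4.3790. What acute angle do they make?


m1-m2 = 8.117
1+m1*m2 = -15.368702
tan(theta) = |8.117/(-15.368702)| = 0.528151
theta = arctan(|8.117/(-15.368702)|) = 27.8408 degrees (acute angle)

27.8408 degrees


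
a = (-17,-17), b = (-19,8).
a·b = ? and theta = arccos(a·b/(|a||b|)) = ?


a·b = -17*(-19) - 17*8 = 323 - 136 = 187
|a| = sqrt(289+289) = 24.0416
|b| = sqrt(361+64) = 20.6155
cos(theta) = 187/(sqrt(578)*sqrt(425)) = 187/sqrt(245650) = 0.377297
theta = arccos(187/sqrt(245650)) = 67.8337 degrees

a·b = 187, theta = 67.8337 deg


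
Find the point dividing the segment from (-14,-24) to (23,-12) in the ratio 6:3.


Px = (6*23 + 3*(-14))/9 = 96/9 = 10.6667
Py = (6*(-12) + 3*(-24))/9 = -144/9 = -16.0000

P = (10.6667, -16.0000)


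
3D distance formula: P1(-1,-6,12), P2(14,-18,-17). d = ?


dx=15, dy=-12, dz=-29
d = sqrt(225+144+841) = sqrt(1210) = 34.7851

34.7851


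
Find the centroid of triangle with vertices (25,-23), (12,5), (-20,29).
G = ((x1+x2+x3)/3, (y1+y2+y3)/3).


Gx = (25+12- 20)/3 = 17/3 = 5.6667
Gy = (-23+5+29)/3 = 11/3 = 3.6667

G = (5.6667, 3.6667)


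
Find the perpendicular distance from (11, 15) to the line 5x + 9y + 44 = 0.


|5*11 + 9*15 + 44| = |234| = 234
sqrt(25 + 81) = sqrt(106) = 10.2956
d = 234/sqrt(106) = 22.7281

22.7281


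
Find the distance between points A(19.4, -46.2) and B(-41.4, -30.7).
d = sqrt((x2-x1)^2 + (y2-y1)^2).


dx = -41.4 - 19.4 = -60.8
dy = -30.7 + 46.2 = 15.5
d = sqrt(3696.64 + 240.25) = sqrt(3936.89) = 62.7446

62.7446


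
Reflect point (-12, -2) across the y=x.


Reflection rule for y=x: (y, x)
(-12, -2) -> (-2, -12)

(-2, -12)


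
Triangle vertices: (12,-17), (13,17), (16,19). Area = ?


12*(17-19) = -24
13*(19+ 17) = 468
16*(-17-17) = -544
sum = -100
Area = |-100|/2 = 50.0000

50.0000 sq units


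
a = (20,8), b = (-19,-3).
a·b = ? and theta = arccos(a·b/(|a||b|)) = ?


a·b = 20*(-19) + 8*(-3) = -380 - 24 = -404
|a| = sqrt(400+64) = 21.5407
|b| = sqrt(361+9) = 19.2354
cos(theta) = -404/(sqrt(464)*sqrt(370)) = -404/sqrt(171680) = -0.975038
theta = arccos(-404/sqrt(171680)) = 167.1712 degrees

a·b = -404, theta = 167.1712 deg


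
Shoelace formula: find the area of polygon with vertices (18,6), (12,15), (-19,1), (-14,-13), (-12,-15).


sum(xi*y_{i+1}) = 18*15 + 12*1 - 19*(-13) - 14*(-15) - 12*6 = 667
sum(yi*x_{i+1}) = 6*12 + 15*(-19) + 1*(-14) - 13*(-12) - 15*18 = -341
Area = |667 + 341|/2 = 1008/2 = 504.0000

504.0000 sq units


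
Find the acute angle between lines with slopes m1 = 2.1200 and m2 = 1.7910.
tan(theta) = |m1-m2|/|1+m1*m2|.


m1-m2 = 0.329
1+m1*m2 = 4.79692
tan(theta) = |0.329/4.79692| = 0.068586
theta = arctan(|0.329/4.79692|) = 3.9235 degrees (acute angle)

3.9235 degrees


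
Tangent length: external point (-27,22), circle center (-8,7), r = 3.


d = sqrt((-27+ 8)^2 + (22-7)^2) = sqrt(361+225) = 24.2074
L = sqrt(586.0000 - 9) = sqrt(577.0000) = 24.0208

24.0208


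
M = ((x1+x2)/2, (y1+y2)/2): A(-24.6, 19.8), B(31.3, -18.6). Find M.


Mx = (-24.6 + 31.3)/2 = 6.7/2 = 3.3500
My = (19.8 - 18.6)/2 = 1.2/2 = 0.6000

(3.3500, 0.6000)


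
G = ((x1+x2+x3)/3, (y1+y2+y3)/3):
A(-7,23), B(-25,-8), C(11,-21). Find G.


Gx = (-7- 25+11)/3 = -21/3 = -7.0000
Gy = (23- 8- 21)/3 = -6/3 = -2.0000

G = (-7.0000, -2.0000)


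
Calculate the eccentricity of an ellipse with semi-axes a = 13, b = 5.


c = sqrt(169-25) = sqrt(144) = 12.0000
e = c/a = 12/13 = 0.9231

e = 0.9231


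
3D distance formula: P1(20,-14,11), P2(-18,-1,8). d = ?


dx=-38, dy=13, dz=-3
d = sqrt(1444+169+9) = sqrt(1622) = 40.2741

40.2741


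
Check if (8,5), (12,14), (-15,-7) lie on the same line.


8*(14+ 7) + 12*(-7-5) - 15*(5-14)
= 168 - 144 + 135 = 159

No, not collinear (determinant = 159)


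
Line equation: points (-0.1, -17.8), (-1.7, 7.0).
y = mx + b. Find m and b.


m = (24.8)/(-1.6) = -15.5000
b = y1 - m*x1 = -17.8 - (24.8*(-0.1))/(-1.6) = -17.8 - 1.5500 = -19.3500

y = -15.5000x - 19.3500


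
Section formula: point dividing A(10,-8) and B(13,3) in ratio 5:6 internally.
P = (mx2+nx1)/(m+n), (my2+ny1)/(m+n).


Px = (5*13 + 6*10)/11 = 125/11 = 11.3636
Py = (5*3 + 6*(-8))/11 = -33/11 = -3.0000

P = (11.3636, -3.0000)


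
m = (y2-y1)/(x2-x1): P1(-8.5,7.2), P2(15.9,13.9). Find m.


dy = 13.9 - 7.2 = 6.7
dx = 15.9 + 8.5 = 24.4
m = 6.7/24.4 = 0.2746

m = 0.2746


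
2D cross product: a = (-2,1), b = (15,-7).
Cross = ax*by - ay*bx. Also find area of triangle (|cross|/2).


cross = -2*(-7) - 1*15 = 14 - 15 = -1
Triangle area = |-1|/2 = 1/2 = 0.5000

cross = -1, triangle area = 0.5000


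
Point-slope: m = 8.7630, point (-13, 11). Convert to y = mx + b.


y - 11 = 8.7630(x + 13)
y = 8.7630x + 11 - 8.7630*(-13)
y = 8.7630x + 124.9190

y = 8.7630x + 124.9190


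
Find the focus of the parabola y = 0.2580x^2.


a = 0.2580
4a = 1.0320
focus = (0, 1/1.0320) = (0, 0.9690)

Focus = (0, 0.9690)


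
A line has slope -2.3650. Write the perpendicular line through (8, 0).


Perpendicular slope = -1/m1 = -1/(-2.3650) = 0.4228
b2 = y0 - m2*x0 = 0 + 8/(-2.3650) = 0 - 3.3827 = -3.3827

y = 0.4228x - 3.3827


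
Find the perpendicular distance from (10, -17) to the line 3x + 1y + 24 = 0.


|3*10 + 1*(-17) + 24| = |37| = 37
sqrt(9 + 1) = sqrt(10) = 3.1623
d = 37/sqrt(10) = 11.7004

11.7004


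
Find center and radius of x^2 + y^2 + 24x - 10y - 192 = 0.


h = -D/2 = -24/2 = -12
k = -E/2 = 10/2 = 5
r^2 = h^2 + k^2 - F = 144 + 25 + 192 = 361
r = 19

Center (-12, 5), radius = 19


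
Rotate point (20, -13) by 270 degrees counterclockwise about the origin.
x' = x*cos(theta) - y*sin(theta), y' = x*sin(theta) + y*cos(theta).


cos(270) = 0, sin(270) = -1
x' = 20*0 + 13*(-1) = -13
y' = 20*(-1) - 13*0 = -20

(-13, -20)


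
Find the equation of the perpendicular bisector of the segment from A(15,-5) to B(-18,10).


Midpoint = (-1.5, 2.5)
Slope of AB = dy/dx = 15/(-33) = -0.4545
Perp slope = -dx/dy = 33/15 = 2.2000
b = My - (perp slope)*Mx = 2.5 + (-33*(-1.5))/15 = 2.5 + 3.3000 = 5.8000

y = 2.2000x + 5.8000


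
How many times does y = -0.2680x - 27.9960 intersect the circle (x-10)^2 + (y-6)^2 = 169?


Substitute y = -0.2680x - 27.9960: (x-10)^2 + (-0.2680x- 27.9960-6)^2 = 169
Expand to Ax^2 + Bx + C = 0, where b-k = -33.996
A = 1+m^2 = 1.071824
B = 2(m(b-k) - h) = 2(-0.2680*(-33.996) - 10) = -1.778144
C = h^2 + (b-k)^2 - r^2 = 100 + 1155.728016 - 169 = 1086.728016
disc = B^2-4AC = 3.1618 - 4659.1247 = -4655.9629
disc < 0

0 intersection points


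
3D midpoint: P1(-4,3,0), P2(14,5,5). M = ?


Mx = (-4+14)/2 = 5.0000
My = (3+5)/2 = 4.0000
Mz = (0+5)/2 = 2.5000

M = (5.0000, 4.0000, 2.5000)


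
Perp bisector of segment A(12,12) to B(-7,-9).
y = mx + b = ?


Midpoint = (2.5, 1.5)
Slope of AB = dy/dx = -21/(-19) = 1.1053
Perp slope = -dx/dy = -19/21 = -0.9048
b = My - (perp slope)*Mx = 1.5 + (-19*2.5)/(-21) = 1.5 + 2.2619 = 3.7619

y = -0.9048x + 3.7619


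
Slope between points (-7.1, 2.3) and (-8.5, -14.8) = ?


dy = -14.8 - 2.3 = -17.1
dx = -8.5 + 7.1 = -1.4
m = -17.1/(-1.4) = 12.2143

m = 12.2143


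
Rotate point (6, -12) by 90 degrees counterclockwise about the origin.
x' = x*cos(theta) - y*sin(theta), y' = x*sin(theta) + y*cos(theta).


cos(90) = 0, sin(90) = 1
x' = 6*0 + 12*1 = 12
y' = 6*1 - 12*0 = 6

(12, 6)


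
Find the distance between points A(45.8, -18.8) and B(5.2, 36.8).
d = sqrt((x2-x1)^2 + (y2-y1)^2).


dx = 5.2 - 45.8 = -40.6
dy = 36.8 + 18.8 = 55.6
d = sqrt(1648.36 + 3091.36) = sqrt(4739.72) = 68.8456

68.8456


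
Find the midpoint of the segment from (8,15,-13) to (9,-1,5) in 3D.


Mx = (8+9)/2 = 8.5000
My = (15- 1)/2 = 7.0000
Mz = (-13+5)/2 = -4.0000

M = (8.5000, 7.0000, -4.0000)


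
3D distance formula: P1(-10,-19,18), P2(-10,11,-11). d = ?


dx=0, dy=30, dz=-29
d = sqrt(0+900+841) = sqrt(1741) = 41.7253

41.7253


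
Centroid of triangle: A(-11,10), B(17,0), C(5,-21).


Gx = (-11+17+5)/3 = 11/3 = 3.6667
Gy = (10+0- 21)/3 = -11/3 = -3.6667

G = (3.6667, -3.6667)


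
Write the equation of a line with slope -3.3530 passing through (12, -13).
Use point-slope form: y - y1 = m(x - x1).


y + 13 = -3.3530(x - 12)
y = -3.3530x - 13 + 3.3530*12
y = -3.3530x + 27.2360

y = -3.3530x + 27.2360


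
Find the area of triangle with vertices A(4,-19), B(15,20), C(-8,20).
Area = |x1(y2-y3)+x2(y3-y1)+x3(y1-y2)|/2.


4*(20-20) = 0
15*(20+ 19) = 585
-8*(-19-20) = 312
sum = 897
Area = |897|/2 = 448.5000

448.5000 sq units


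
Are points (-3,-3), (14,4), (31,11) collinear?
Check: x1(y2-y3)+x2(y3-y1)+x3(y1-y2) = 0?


-3*(4-11) + 14*(11+ 3) + 31*(-3-4)
= 21 + 196 - 217 = 0

Yes, collinear (determinant = 0)


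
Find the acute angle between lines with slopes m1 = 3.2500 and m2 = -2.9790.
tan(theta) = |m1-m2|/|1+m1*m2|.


m1-m2 = 6.229
1+m1*m2 = -8.68175
tan(theta) = |6.229/(-8.68175)| = 0.717482
theta = arctan(|6.229/(-8.68175)|) = 35.6588 degrees (acute angle)

35.6588 degrees


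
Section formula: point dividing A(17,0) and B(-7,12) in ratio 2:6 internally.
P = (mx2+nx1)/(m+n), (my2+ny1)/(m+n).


Px = (2*(-7) + 6*17)/8 = 88/8 = 11.0000
Py = (2*12 + 6*0)/8 = 24/8 = 3.0000

P = (11.0000, 3.0000)


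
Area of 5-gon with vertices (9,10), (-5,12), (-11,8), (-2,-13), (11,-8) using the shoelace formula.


sum(xi*y_{i+1}) = 9*12 - 5*8 - 11*(-13) - 2*(-8) + 11*10 = 337
sum(yi*x_{i+1}) = 10*(-5) + 12*(-11) + 8*(-2) - 13*11 - 8*9 = -413
Area = |337 + 413|/2 = 750/2 = 375.0000

375.0000 sq units


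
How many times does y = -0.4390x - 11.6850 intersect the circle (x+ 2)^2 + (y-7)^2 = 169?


Substitute y = -0.4390x - 11.6850: (x+ 2)^2 + (-0.4390x- 11.6850-7)^2 = 169
Expand to Ax^2 + Bx + C = 0, where b-k = -18.685
A = 1+m^2 = 1.192721
B = 2(m(b-k) - h) = 2(-0.4390*(-18.685) + 2) = 20.40543
C = h^2 + (b-k)^2 - r^2 = 4 + 349.129225 - 169 = 184.129225
disc = B^2-4AC = 416.3816 - 878.4592 = -462.0776
disc < 0

0 intersection points


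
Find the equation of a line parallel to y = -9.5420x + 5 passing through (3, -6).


Parallel lines have equal slopes.
m2 = -9.5420
b2 = -6 + 9.5420*3 = 22.6260

y = -9.5420x + 22.6260


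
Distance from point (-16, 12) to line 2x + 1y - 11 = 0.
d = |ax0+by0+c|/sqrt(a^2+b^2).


|2*(-16) + 1*12 - 11| = |-31| = 31
sqrt(4 + 1) = sqrt(5) = 2.2361
d = 31/sqrt(5) = 13.8636

13.8636


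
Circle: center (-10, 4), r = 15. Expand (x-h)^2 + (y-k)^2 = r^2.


(x+ 10)^2 + (y-4)^2 = 15^2
D = -2h = 20, E = -2k = -8
F = h^2+k^2-r^2 = 100+16-225 = -109

x^2 + y^2 + 20x - 8y - 109 = 0


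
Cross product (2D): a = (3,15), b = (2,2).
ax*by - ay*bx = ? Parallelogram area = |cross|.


cross = 3*2 - 15*2 = 6 - 30 = -24
Parallelogram area = |-24| = 24

cross = -24, parallelogram area = 24


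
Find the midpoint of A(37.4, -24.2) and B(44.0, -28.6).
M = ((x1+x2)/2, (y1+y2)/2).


Mx = (37.4 + 44.0)/2 = 81.4/2 = 40.7000
My = (-24.2 - 28.6)/2 = -52.8/2 = -26.4000

(40.7000, -26.4000)


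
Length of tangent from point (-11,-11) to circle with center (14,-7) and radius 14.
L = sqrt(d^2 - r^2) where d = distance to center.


d = sqrt((-11-14)^2 + (-11+ 7)^2) = sqrt(625+16) = 25.3180
L = sqrt(641.0000 - 196) = sqrt(445.0000) = 21.0950

21.0950


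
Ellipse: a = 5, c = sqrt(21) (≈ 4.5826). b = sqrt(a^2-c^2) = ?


b^2 = 5^2 - (sqrt(21))^2 = 25 - 21 = 4
b = sqrt(4) = 2

b = 2


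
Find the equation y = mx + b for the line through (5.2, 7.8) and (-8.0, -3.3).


m = (-11.1)/(-13.2) = 0.8409
b = y1 - m*x1 = 7.8 - (-11.1*5.2)/(-13.2) = 7.8 - 4.3727 = 3.4273

y = 0.8409x + 3.4273


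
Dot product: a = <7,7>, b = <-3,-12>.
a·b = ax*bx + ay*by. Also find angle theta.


a·b = 7*(-3) + 7*(-12) = -21 - 84 = -105
|a| = sqrt(49+49) = 9.8995
|b| = sqrt(9+144) = 12.3693
cos(theta) = -105/(sqrt(98)*sqrt(153)) = -105/sqrt(14994) = -0.857493
theta = arccos(-105/sqrt(14994)) = 149.0362 degrees

a·b = -105, theta = 149.0362 deg


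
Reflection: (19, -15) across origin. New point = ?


Reflection rule for origin: (-x, -y)
(19, -15) -> (-19, 15)

(-19, 15)


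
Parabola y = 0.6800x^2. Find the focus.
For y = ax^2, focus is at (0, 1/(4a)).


a = 0.6800
4a = 2.7200
focus = (0, 1/2.7200) = (0, 0.3676)

Focus = (0, 0.3676)


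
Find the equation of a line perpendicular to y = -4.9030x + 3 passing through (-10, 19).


Perpendicular slope = -1/m1 = -1/(-4.9030) = 0.2040
b2 = y0 - m2*x0 = 19 - 10/(-4.9030) = 19 + 2.0396 = 21.0396

y = 0.2040x + 21.0396


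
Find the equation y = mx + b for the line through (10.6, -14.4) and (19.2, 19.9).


m = (34.3)/(8.6) = 3.9884
b = y1 - m*x1 = -14.4 - (34.3*10.6)/(8.6) = -14.4 - 42.2767 = -56.6767

y = 3.9884x - 56.6767


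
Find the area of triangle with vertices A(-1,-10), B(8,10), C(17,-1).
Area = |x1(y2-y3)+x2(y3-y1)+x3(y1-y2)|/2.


-1*(10+ 1) = -11
8*(-1+ 10) = 72
17*(-10-10) = -340
sum = -279
Area = |-279|/2 = 139.5000

139.5000 sq units


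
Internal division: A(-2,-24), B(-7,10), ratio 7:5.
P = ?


Px = (7*(-7) + 5*(-2))/12 = -59/12 = -4.9167
Py = (7*10 + 5*(-24))/12 = -50/12 = -4.1667

P = (-4.9167, -4.1667)


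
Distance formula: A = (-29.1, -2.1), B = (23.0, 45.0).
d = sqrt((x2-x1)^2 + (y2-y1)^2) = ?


dx = 23.0 + 29.1 = 52.1
dy = 45.0 + 2.1 = 47.1
d = sqrt(2714.41 + 2218.41) = sqrt(4932.82) = 70.2340

70.2340


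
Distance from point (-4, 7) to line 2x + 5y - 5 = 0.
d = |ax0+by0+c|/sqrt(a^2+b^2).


|2*(-4) + 5*7 - 5| = |22| = 22
sqrt(4 + 25) = sqrt(29) = 5.3852
d = 22/sqrt(29) = 4.0853

4.0853


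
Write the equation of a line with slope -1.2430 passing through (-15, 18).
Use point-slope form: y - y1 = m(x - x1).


y - 18 = -1.2430(x + 15)
y = -1.2430x + 18 + 1.2430*(-15)
y = -1.2430x - 0.6450

y = -1.2430x - 0.6450


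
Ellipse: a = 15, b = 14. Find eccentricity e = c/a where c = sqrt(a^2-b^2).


c = sqrt(225-196) = sqrt(29) = 5.3852
e = c/a = sqrt(29)/15 = 0.3590

e = 0.3590


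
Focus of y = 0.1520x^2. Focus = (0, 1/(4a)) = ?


a = 0.1520
4a = 0.6080
focus = (0, 1/0.6080) = (0, 1.6447)

Focus = (0, 1.6447)


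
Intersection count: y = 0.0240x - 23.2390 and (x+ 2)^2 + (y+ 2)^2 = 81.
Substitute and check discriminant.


Substitute y = 0.0240x - 23.2390: (x+ 2)^2 + (0.0240x- 23.2390+ 2)^2 = 81
Expand to Ax^2 + Bx + C = 0, where b-k = -21.239
A = 1+m^2 = 1.000576
B = 2(m(b-k) - h) = 2(0.0240*(-21.239) + 2) = 2.980528
C = h^2 + (b-k)^2 - r^2 = 4 + 451.095121 - 81 = 374.095121
disc = B^2-4AC = 8.8835 - 1497.2424 = -1488.3589
disc < 0

0 intersection points


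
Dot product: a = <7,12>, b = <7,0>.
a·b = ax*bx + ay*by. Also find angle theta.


a·b = 7*7 + 12*0 = 49 + 0 = 49
|a| = sqrt(49+144) = 13.8924
|b| = sqrt(49+0) = 7.0000
cos(theta) = 49/(sqrt(193)*sqrt(49)) = 49/sqrt(9457) = 0.503871
theta = arccos(49/sqrt(9457)) = 59.7436 degrees

a·b = 49, theta = 59.7436 deg


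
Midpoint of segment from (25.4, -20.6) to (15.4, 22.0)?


Mx = (25.4 + 15.4)/2 = 40.8/2 = 20.4000
My = (-20.6 + 22.0)/2 = 1.4/2 = 0.7000

(20.4000, 0.7000)


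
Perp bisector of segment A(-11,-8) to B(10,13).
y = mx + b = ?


Midpoint = (-0.5, 2.5)
Slope of AB = dy/dx = 21/21 = 1.0000
Perp slope = -dx/dy = -21/21 = -1.0000
b = My - (perp slope)*Mx = 2.5 + (21*(-0.5))/21 = 2.5 - 0.5000 = 2.0000

y = -1.0000x + 2.0000


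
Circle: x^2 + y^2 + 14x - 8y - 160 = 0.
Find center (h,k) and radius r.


h = -D/2 = -14/2 = -7
k = -E/2 = 8/2 = 4
r^2 = h^2 + k^2 - F = 49 + 16 + 160 = 225
r = 15

Center (-7, 4), radius = 15


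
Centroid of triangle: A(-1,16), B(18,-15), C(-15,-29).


Gx = (-1+18- 15)/3 = 2/3 = 0.6667
Gy = (16- 15- 29)/3 = -28/3 = -9.3333

G = (0.6667, -9.3333)


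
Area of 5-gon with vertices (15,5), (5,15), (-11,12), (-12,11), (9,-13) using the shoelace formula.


sum(xi*y_{i+1}) = 15*15 + 5*12 - 11*11 - 12*(-13) + 9*5 = 365
sum(yi*x_{i+1}) = 5*5 + 15*(-11) + 12*(-12) + 11*9 - 13*15 = -380
Area = |365 + 380|/2 = 745/2 = 372.5000

372.5000 sq units


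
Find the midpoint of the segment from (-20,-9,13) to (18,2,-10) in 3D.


Mx = (-20+18)/2 = -1.0000
My = (-9+2)/2 = -3.5000
Mz = (13- 10)/2 = 1.5000

M = (-1.0000, -3.5000, 1.5000)
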